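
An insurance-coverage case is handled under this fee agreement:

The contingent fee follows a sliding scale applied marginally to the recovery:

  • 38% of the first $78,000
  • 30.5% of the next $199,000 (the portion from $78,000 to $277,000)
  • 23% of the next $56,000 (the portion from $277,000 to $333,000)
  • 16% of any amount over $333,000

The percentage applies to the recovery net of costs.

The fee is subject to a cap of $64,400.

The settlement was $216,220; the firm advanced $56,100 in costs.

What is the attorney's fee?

Fee base (net of costs): $216,220 − $56,100 = $160,120
First $78,000 at 38% = $29,640.00
Remaining $82,120 at 30.5% = $25,046.60
Fee: $29,640.00 + $25,046.60 = $54,686.60
$54,686.60 is under the $64,400 cap.

$54,686.60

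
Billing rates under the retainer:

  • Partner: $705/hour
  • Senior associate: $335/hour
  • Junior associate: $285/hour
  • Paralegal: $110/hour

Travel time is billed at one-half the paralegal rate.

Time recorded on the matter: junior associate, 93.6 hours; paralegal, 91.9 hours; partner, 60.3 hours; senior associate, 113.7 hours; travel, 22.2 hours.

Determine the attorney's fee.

Partner: 60.3 × $705 = $42,511.50
Senior associate: 113.7 × $335 = $38,089.50
Junior associate: 93.6 × $285 = $26,676.00
Paralegal: 91.9 × $110 = $10,109.00
Subtotal: $42,511.50 + $38,089.50 + $26,676.00 + $10,109.00 = $117,386.00
Travel: 22.2 × ($110 ÷ 2) = 22.2 × $55.00 = $1,221.00
Total: $117,386.00 + $1,221.00 = $118,607.00

$118,607.00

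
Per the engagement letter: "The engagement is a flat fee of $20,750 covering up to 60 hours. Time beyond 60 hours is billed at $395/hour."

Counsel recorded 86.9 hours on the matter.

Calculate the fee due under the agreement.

$31,375.50

Flat fee: $20,750.00
Excess hours: 86.9 − 60 = 26.9
Overrun: 26.9 × $395 = $10,625.50
Total: $20,750.00 + $10,625.50 = $31,375.50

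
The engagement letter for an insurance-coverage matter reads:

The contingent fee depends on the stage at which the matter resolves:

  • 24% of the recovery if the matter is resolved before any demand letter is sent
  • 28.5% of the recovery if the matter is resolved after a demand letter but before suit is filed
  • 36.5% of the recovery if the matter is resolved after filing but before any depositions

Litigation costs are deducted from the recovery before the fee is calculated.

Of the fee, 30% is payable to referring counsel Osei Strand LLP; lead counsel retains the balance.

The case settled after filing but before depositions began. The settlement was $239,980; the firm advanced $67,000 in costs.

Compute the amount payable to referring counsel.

$18,941.31

Fee base (net of costs): $239,980 − $67,000 = $172,980
The matter settled after filing but before depositions began, so the 36.5% rate applies.
$172,980 × 36.5% = $63,137.70
Referral share: 30% of $63,137.70 = $18,941.31; lead counsel retains $63,137.70 − $18,941.31 = $44,196.39.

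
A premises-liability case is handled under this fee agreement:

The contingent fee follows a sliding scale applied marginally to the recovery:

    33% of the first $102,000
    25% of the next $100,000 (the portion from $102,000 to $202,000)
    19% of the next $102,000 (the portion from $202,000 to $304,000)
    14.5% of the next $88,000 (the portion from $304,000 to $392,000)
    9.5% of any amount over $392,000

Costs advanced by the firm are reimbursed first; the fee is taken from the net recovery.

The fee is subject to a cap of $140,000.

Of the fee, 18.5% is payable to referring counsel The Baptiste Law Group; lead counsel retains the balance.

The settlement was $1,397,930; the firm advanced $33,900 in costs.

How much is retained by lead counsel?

Fee base (net of costs): $1,397,930 − $33,900 = $1,364,030
First $102,000 at 33% = $33,660.00
Next $100,000 at 25% = $25,000.00
Next $102,000 at 19% = $19,380.00
Next $88,000 at 14.5% = $12,760.00
Remaining $972,030 at 9.5% = $92,342.85
Fee: $33,660.00 + $25,000.00 + $19,380.00 + $12,760.00 + $92,342.85 = $183,142.85
$183,142.85 exceeds the $140,000 cap, so the fee is capped at $140,000.00.
Referral share: 18.5% of $140,000.00 = $25,900.00; lead counsel retains $140,000.00 − $25,900.00 = $114,100.00.

$114,100.00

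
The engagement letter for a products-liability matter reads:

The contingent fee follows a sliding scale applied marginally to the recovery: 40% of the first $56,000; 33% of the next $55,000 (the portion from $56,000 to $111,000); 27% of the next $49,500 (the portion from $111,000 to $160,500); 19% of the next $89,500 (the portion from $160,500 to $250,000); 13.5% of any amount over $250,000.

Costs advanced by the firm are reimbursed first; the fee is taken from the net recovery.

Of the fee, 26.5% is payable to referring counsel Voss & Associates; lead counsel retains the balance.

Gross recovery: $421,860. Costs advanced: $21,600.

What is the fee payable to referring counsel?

$24,169.35

Fee base (net of costs): $421,860 − $21,600 = $400,260
First $56,000 at 40% = $22,400.00
Next $55,000 at 33% = $18,150.00
Next $49,500 at 27% = $13,365.00
Next $89,500 at 19% = $17,005.00
Remaining $150,260 at 13.5% = $20,285.10
Fee: $22,400.00 + $18,150.00 + $13,365.00 + $17,005.00 + $20,285.10 = $91,205.10
Referral share: 26.5% of $91,205.10 = $24,169.35; lead counsel retains $91,205.10 − $24,169.35 = $67,035.75.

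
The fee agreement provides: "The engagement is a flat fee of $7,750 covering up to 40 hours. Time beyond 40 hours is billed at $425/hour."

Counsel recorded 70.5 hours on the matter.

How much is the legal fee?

Flat fee: $7,750.00
Excess hours: 70.5 − 40 = 30.5
Overrun: 30.5 × $425 = $12,962.50
Total: $7,750.00 + $12,962.50 = $20,712.50

$20,712.50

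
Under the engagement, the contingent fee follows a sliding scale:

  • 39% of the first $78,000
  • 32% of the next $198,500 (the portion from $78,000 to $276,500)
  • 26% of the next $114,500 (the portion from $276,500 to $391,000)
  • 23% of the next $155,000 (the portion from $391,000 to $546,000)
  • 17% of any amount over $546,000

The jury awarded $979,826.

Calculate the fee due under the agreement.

$233,110.42

First $78,000 at 39% = $30,420.00
Next $198,500 at 32% = $63,520.00
Next $114,500 at 26% = $29,770.00
Next $155,000 at 23% = $35,650.00
Remaining $433,826 at 17% = $73,750.42
Fee: $30,420.00 + $63,520.00 + $29,770.00 + $35,650.00 + $73,750.42 = $233,110.42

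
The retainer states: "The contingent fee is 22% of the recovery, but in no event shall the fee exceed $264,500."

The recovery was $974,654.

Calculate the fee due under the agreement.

22% of $974,654 = $214,423.88
That is under the $264,500 cap.

$214,423.88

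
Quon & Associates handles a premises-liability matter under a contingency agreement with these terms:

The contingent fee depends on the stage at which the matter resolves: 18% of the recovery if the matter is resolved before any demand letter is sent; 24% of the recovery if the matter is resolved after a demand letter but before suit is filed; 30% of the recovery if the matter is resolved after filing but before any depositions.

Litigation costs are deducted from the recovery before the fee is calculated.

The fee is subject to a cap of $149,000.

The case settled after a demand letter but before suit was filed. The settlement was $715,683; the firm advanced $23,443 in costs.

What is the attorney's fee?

$149,000.00

Fee base (net of costs): $715,683 − $23,443 = $692,240
The matter settled after a demand letter but before suit was filed, so the 24% rate applies.
$692,240 × 24% = $166,137.60
$166,137.60 exceeds the $149,000 cap, so the fee is capped at $149,000.00.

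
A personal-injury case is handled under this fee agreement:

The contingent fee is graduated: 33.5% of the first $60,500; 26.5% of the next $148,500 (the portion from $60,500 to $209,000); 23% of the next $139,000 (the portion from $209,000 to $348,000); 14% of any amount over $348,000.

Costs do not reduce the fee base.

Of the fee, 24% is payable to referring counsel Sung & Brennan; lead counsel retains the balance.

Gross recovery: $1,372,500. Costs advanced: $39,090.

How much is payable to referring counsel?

$56,404.80

Fee base is the gross recovery, $1,372,500; costs are reimbursed separately.
First $60,500 at 33.5% = $20,267.50
Next $148,500 at 26.5% = $39,352.50
Next $139,000 at 23% = $31,970.00
Remaining $1,024,500 at 14% = $143,430.00
Fee: $20,267.50 + $39,352.50 + $31,970.00 + $143,430.00 = $235,020.00
Referral share: 24% of $235,020.00 = $56,404.80; lead counsel retains $235,020.00 − $56,404.80 = $178,615.20.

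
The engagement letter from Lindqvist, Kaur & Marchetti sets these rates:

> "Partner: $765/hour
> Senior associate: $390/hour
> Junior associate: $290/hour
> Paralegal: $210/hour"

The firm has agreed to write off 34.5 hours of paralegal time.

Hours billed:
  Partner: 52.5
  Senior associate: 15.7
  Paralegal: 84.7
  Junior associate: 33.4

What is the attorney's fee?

Partner: 52.5 × $765 = $40,162.50
Senior associate: 15.7 × $390 = $6,123.00
Junior associate: 33.4 × $290 = $9,686.00
Paralegal: 84.7 × $210 = $17,787.00
Subtotal: $73,758.50
Write-off: 34.5 × $210 = $7,245.00
Total: $73,758.50 − $7,245.00 = $66,513.50

$66,513.50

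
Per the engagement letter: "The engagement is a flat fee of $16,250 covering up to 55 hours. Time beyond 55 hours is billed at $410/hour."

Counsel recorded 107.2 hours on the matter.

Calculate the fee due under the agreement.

$37,652.00

Flat fee: $16,250.00
Excess hours: 107.2 − 55 = 52.2
Overrun: 52.2 × $410 = $21,402.00
Total: $16,250.00 + $21,402.00 = $37,652.00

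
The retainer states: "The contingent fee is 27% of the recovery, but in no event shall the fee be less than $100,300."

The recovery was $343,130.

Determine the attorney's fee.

27% of $343,130 = $92,645.10
That is below the $100,300 minimum, so the minimum applies.

$100,300.00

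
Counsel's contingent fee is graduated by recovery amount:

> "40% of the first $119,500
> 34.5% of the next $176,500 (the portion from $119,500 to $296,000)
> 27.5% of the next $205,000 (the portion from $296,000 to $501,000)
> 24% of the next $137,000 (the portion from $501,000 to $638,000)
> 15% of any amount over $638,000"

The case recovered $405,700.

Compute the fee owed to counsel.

First $119,500 at 40% = $47,800.00
Next $176,500 at 34.5% = $60,892.50
Remaining $109,700 at 27.5% = $30,167.50
Fee: $47,800.00 + $60,892.50 + $30,167.50 = $138,860.00

$138,860.00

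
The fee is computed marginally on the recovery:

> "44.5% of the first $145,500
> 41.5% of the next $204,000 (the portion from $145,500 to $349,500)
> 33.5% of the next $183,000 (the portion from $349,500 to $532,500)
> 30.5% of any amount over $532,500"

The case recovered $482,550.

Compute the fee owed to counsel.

$193,979.25

First $145,500 at 44.5% = $64,747.50
Next $204,000 at 41.5% = $84,660.00
Remaining $133,050 at 33.5% = $44,571.75
Fee: $64,747.50 + $84,660.00 + $44,571.75 = $193,979.25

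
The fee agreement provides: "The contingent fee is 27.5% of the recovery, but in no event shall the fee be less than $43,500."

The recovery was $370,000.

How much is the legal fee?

$101,750.00

27.5% of $370,000 = $101,750.00
That exceeds the $43,500 minimum.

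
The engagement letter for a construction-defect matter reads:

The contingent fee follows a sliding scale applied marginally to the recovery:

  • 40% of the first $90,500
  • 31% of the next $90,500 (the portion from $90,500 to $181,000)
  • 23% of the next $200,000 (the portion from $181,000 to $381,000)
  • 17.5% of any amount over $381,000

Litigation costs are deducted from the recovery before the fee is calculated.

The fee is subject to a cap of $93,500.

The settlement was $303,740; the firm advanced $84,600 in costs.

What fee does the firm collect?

$73,027.20

Fee base (net of costs): $303,740 − $84,600 = $219,140
First $90,500 at 40% = $36,200.00
Next $90,500 at 31% = $28,055.00
Remaining $38,140 at 23% = $8,772.20
Fee: $36,200.00 + $28,055.00 + $8,772.20 = $73,027.20
$73,027.20 is under the $93,500 cap.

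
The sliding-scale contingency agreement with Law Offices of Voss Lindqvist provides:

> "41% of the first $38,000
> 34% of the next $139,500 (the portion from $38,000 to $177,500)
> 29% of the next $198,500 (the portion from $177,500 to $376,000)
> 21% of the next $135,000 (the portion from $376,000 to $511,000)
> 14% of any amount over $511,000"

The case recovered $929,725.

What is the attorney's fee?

First $38,000 at 41% = $15,580.00
Next $139,500 at 34% = $47,430.00
Next $198,500 at 29% = $57,565.00
Next $135,000 at 21% = $28,350.00
Remaining $418,725 at 14% = $58,621.50
Fee: $15,580.00 + $47,430.00 + $57,565.00 + $28,350.00 + $58,621.50 = $207,546.50

$207,546.50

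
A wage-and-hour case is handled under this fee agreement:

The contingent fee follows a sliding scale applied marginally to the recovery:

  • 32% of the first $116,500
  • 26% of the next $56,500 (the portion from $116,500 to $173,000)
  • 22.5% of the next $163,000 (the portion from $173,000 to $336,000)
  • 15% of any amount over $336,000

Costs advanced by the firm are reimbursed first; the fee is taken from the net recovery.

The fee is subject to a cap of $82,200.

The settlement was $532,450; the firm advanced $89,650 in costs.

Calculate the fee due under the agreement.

$82,200.00

Fee base (net of costs): $532,450 − $89,650 = $442,800
First $116,500 at 32% = $37,280.00
Next $56,500 at 26% = $14,690.00
Next $163,000 at 22.5% = $36,675.00
Remaining $106,800 at 15% = $16,020.00
Fee: $37,280.00 + $14,690.00 + $36,675.00 + $16,020.00 = $104,665.00
$104,665.00 exceeds the $82,200 cap, so the fee is capped at $82,200.00.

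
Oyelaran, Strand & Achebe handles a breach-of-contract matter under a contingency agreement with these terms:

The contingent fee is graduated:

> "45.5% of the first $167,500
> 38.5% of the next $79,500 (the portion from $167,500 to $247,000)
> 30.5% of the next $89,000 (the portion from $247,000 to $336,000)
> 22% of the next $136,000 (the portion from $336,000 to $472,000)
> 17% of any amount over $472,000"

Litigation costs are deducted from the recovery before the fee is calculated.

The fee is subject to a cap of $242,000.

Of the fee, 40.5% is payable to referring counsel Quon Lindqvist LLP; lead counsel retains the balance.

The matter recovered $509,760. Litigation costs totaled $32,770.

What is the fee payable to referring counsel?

Fee base (net of costs): $509,760 − $32,770 = $476,990
First $167,500 at 45.5% = $76,212.50
Next $79,500 at 38.5% = $30,607.50
Next $89,000 at 30.5% = $27,145.00
Next $136,000 at 22% = $29,920.00
Remaining $4,990 at 17% = $848.30
Fee: $76,212.50 + $30,607.50 + $27,145.00 + $29,920.00 + $848.30 = $164,733.30
$164,733.30 is under the $242,000 cap.
Referral share: 40.5% of $164,733.30 = $66,716.99; lead counsel retains $164,733.30 − $66,716.99 = $98,016.31.

$66,716.99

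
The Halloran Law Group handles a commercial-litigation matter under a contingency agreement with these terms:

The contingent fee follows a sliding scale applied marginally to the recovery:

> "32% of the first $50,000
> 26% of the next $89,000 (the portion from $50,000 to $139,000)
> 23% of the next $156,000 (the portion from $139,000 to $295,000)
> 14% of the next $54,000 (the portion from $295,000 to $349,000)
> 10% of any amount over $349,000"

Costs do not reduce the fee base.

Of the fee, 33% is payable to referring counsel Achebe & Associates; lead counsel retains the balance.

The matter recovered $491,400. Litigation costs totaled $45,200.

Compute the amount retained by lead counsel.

Fee base is the gross recovery, $491,400; costs are reimbursed separately.
First $50,000 at 32% = $16,000.00
Next $89,000 at 26% = $23,140.00
Next $156,000 at 23% = $35,880.00
Next $54,000 at 14% = $7,560.00
Remaining $142,400 at 10% = $14,240.00
Fee: $16,000.00 + $23,140.00 + $35,880.00 + $7,560.00 + $14,240.00 = $96,820.00
Referral share: 33% of $96,820.00 = $31,950.60; lead counsel retains $96,820.00 − $31,950.60 = $64,869.40.

$64,869.40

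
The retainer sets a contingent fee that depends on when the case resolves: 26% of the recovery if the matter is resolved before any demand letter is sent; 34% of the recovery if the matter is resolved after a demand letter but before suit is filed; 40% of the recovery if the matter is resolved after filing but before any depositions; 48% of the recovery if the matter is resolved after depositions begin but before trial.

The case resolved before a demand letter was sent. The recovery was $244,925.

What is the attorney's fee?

$63,680.50

The matter resolved before a demand letter was sent, so the 26% rate applies.
$244,925 × 26% = $63,680.50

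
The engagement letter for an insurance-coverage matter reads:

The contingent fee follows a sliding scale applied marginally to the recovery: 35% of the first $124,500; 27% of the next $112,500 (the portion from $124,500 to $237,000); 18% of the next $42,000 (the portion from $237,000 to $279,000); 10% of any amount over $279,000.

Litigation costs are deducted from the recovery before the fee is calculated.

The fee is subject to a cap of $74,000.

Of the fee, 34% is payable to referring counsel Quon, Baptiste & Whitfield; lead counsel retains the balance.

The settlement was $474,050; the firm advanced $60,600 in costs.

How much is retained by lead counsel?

Fee base (net of costs): $474,050 − $60,600 = $413,450
First $124,500 at 35% = $43,575.00
Next $112,500 at 27% = $30,375.00
Next $42,000 at 18% = $7,560.00
Remaining $134,450 at 10% = $13,445.00
Fee: $43,575.00 + $30,375.00 + $7,560.00 + $13,445.00 = $94,955.00
$94,955.00 exceeds the $74,000 cap, so the fee is capped at $74,000.00.
Referral share: 34% of $74,000.00 = $25,160.00; lead counsel retains $74,000.00 − $25,160.00 = $48,840.00.

$48,840.00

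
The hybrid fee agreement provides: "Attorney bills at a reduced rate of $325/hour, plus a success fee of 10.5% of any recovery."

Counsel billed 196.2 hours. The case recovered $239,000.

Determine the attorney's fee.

$88,860.00

Hourly: 196.2 × $325 = $63,765.00
Success fee: 10.5% of $239,000 = $25,095.00
Total: $63,765.00 + $25,095.00 = $88,860.00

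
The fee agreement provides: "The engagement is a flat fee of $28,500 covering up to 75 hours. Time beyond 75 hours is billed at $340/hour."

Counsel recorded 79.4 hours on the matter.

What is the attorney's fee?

Flat fee: $28,500.00
Excess hours: 79.4 − 75 = 4.4
Overrun: 4.4 × $340 = $1,496.00
Total: $28,500.00 + $1,496.00 = $29,996.00

$29,996.00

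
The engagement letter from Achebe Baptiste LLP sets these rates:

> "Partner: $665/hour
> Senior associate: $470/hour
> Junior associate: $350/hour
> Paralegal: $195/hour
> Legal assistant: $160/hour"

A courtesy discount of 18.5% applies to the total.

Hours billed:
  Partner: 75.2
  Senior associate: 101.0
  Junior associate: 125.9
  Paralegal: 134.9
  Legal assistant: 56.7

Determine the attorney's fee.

$144,190.21

Partner: 75.2 × $665 = $50,008.00
Senior associate: 101.0 × $470 = $47,470.00
Junior associate: 125.9 × $350 = $44,065.00
Paralegal: 134.9 × $195 = $26,305.50
Legal assistant: 56.7 × $160 = $9,072.00
Subtotal: $176,920.50
Less 18.5% discount: −$32,730.29
Total: $176,920.50 − $32,730.29 = $144,190.21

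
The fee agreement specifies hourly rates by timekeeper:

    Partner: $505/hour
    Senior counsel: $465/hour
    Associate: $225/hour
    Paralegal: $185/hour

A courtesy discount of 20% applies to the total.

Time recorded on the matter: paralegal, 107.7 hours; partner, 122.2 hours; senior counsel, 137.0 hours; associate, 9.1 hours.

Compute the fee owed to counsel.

$117,910.40

Partner: 122.2 × $505 = $61,711.00
Senior counsel: 137.0 × $465 = $63,705.00
Associate: 9.1 × $225 = $2,047.50
Paralegal: 107.7 × $185 = $19,924.50
Subtotal: $147,388.00
Less 20% discount: −$29,477.60
Total: $147,388.00 − $29,477.60 = $117,910.40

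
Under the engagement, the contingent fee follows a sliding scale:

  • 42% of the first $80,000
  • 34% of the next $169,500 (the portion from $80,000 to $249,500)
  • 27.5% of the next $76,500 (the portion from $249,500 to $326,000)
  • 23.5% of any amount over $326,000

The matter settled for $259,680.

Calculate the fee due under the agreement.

First $80,000 at 42% = $33,600.00
Next $169,500 at 34% = $57,630.00
Remaining $10,180 at 27.5% = $2,799.50
Fee: $33,600.00 + $57,630.00 + $2,799.50 = $94,029.50

$94,029.50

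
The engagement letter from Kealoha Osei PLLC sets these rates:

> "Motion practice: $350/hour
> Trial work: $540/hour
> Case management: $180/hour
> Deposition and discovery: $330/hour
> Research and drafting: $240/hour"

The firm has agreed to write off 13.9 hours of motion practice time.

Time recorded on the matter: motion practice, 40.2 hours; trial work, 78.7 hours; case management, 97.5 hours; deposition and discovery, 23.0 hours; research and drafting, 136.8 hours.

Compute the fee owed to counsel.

$109,675.00

Motion practice: 40.2 × $350 = $14,070.00
Trial work: 78.7 × $540 = $42,498.00
Case management: 97.5 × $180 = $17,550.00
Deposition and discovery: 23.0 × $330 = $7,590.00
Research and drafting: 136.8 × $240 = $32,832.00
Subtotal: $114,540.00
Write-off: 13.9 × $350 = $4,865.00
Total: $114,540.00 − $4,865.00 = $109,675.00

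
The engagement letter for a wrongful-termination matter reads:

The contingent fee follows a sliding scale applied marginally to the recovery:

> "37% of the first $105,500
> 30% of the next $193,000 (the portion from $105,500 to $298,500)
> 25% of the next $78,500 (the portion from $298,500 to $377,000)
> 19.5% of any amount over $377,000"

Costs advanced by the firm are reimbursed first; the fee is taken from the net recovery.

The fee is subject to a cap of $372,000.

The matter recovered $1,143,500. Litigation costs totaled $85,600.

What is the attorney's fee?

$249,335.50

Fee base (net of costs): $1,143,500 − $85,600 = $1,057,900
First $105,500 at 37% = $39,035.00
Next $193,000 at 30% = $57,900.00
Next $78,500 at 25% = $19,625.00
Remaining $680,900 at 19.5% = $132,775.50
Fee: $39,035.00 + $57,900.00 + $19,625.00 + $132,775.50 = $249,335.50
$249,335.50 is under the $372,000 cap.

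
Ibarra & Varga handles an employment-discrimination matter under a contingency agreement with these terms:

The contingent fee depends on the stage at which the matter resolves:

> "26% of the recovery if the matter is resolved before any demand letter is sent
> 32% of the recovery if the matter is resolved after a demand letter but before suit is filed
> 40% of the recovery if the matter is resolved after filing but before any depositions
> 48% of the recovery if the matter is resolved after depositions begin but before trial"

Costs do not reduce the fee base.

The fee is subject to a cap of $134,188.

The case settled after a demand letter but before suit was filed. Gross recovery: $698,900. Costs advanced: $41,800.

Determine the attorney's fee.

$134,188.00

Fee base is the gross recovery, $698,900; costs are reimbursed separately.
The matter settled after a demand letter but before suit was filed, so the 32% rate applies.
$698,900 × 32% = $223,648.00
$223,648.00 exceeds the $134,188 cap, so the fee is capped at $134,188.00.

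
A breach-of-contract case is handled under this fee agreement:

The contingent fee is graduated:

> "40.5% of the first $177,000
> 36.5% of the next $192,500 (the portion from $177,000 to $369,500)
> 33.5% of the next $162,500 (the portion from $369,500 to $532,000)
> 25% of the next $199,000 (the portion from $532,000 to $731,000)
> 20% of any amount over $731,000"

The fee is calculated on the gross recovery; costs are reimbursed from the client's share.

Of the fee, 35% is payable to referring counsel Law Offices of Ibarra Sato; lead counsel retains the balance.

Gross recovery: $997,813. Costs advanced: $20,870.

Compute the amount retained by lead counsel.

$194,673.44

Fee base is the gross recovery, $997,813; costs are reimbursed separately.
First $177,000 at 40.5% = $71,685.00
Next $192,500 at 36.5% = $70,262.50
Next $162,500 at 33.5% = $54,437.50
Next $199,000 at 25% = $49,750.00
Remaining $266,813 at 20% = $53,362.60
Fee: $71,685.00 + $70,262.50 + $54,437.50 + $49,750.00 + $53,362.60 = $299,497.60
Referral share: 35% of $299,497.60 = $104,824.16; lead counsel retains $299,497.60 − $104,824.16 = $194,673.44.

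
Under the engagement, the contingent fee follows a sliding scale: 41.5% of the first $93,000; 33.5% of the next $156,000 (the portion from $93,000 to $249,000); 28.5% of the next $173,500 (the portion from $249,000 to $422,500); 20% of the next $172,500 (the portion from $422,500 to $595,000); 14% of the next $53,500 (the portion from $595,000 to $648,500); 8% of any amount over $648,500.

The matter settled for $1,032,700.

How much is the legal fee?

$213,028.50

First $93,000 at 41.5% = $38,595.00
Next $156,000 at 33.5% = $52,260.00
Next $173,500 at 28.5% = $49,447.50
Next $172,500 at 20% = $34,500.00
Next $53,500 at 14% = $7,490.00
Remaining $384,200 at 8% = $30,736.00
Fee: $38,595.00 + $52,260.00 + $49,447.50 + $34,500.00 + $7,490.00 + $30,736.00 = $213,028.50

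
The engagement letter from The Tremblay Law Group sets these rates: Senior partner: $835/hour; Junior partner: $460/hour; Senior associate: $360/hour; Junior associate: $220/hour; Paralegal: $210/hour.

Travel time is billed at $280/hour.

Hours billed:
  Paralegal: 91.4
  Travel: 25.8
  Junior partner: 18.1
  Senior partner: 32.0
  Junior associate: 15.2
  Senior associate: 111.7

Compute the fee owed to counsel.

$105,020.00

Senior partner: 32.0 × $835 = $26,720.00
Junior partner: 18.1 × $460 = $8,326.00
Senior associate: 111.7 × $360 = $40,212.00
Junior associate: 15.2 × $220 = $3,344.00
Paralegal: 91.4 × $210 = $19,194.00
Subtotal: $26,720.00 + $8,326.00 + $40,212.00 + $3,344.00 + $19,194.00 = $97,796.00
Travel: 25.8 × $280 = $7,224.00
Total: $97,796.00 + $7,224.00 = $105,020.00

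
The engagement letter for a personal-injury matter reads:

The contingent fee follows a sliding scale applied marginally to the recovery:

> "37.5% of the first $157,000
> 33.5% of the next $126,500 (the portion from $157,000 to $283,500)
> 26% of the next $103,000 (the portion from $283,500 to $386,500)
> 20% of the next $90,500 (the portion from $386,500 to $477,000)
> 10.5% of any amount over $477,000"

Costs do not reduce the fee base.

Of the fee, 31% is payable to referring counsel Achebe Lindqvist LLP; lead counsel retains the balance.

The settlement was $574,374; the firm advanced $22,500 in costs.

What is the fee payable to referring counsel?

Fee base is the gross recovery, $574,374; costs are reimbursed separately.
First $157,000 at 37.5% = $58,875.00
Next $126,500 at 33.5% = $42,377.50
Next $103,000 at 26% = $26,780.00
Next $90,500 at 20% = $18,100.00
Remaining $97,374 at 10.5% = $10,224.27
Fee: $58,875.00 + $42,377.50 + $26,780.00 + $18,100.00 + $10,224.27 = $156,356.77
Referral share: 31% of $156,356.77 = $48,470.60; lead counsel retains $156,356.77 − $48,470.60 = $107,886.17.

$48,470.60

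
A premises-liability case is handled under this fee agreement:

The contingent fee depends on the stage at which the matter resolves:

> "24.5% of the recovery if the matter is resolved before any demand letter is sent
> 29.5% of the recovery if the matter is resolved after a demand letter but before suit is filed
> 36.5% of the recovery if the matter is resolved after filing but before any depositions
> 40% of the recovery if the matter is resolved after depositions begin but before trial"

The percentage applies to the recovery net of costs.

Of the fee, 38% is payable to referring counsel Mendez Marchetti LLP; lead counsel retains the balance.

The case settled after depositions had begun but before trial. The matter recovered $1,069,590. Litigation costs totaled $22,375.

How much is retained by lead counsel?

Fee base (net of costs): $1,069,590 − $22,375 = $1,047,215
The matter settled after depositions had begun but before trial, so the 40% rate applies.
$1,047,215 × 40% = $418,886.00
Referral share: 38% of $418,886.00 = $159,176.68; lead counsel retains $418,886.00 − $159,176.68 = $259,709.32.

$259,709.32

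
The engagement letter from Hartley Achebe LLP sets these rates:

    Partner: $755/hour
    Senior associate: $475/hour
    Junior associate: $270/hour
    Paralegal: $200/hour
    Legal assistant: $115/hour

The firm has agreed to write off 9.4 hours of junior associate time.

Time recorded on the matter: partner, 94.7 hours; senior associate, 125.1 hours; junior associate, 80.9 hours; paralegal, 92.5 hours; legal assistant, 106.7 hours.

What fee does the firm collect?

Partner: 94.7 × $755 = $71,498.50
Senior associate: 125.1 × $475 = $59,422.50
Junior associate: 80.9 × $270 = $21,843.00
Paralegal: 92.5 × $200 = $18,500.00
Legal assistant: 106.7 × $115 = $12,270.50
Subtotal: $183,534.50
Write-off: 9.4 × $270 = $2,538.00
Total: $183,534.50 − $2,538.00 = $180,996.50

$180,996.50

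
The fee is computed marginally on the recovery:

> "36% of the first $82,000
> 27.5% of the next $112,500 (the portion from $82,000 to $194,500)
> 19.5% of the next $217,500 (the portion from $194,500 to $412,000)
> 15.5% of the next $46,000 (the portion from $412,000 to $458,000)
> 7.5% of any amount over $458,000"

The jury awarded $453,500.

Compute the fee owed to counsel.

$109,302.50

First $82,000 at 36% = $29,520.00
Next $112,500 at 27.5% = $30,937.50
Next $217,500 at 19.5% = $42,412.50
Remaining $41,500 at 15.5% = $6,432.50
Fee: $29,520.00 + $30,937.50 + $42,412.50 + $6,432.50 = $109,302.50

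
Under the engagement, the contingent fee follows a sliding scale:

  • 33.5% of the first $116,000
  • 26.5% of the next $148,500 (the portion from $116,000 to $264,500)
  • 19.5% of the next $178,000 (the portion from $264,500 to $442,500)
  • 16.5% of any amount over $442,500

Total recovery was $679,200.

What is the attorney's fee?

First $116,000 at 33.5% = $38,860.00
Next $148,500 at 26.5% = $39,352.50
Next $178,000 at 19.5% = $34,710.00
Remaining $236,700 at 16.5% = $39,055.50
Fee: $38,860.00 + $39,352.50 + $34,710.00 + $39,055.50 = $151,978.00

$151,978.00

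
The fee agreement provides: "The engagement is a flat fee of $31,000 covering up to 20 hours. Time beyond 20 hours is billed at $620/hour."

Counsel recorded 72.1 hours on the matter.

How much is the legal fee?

$63,302.00

Flat fee: $31,000.00
Excess hours: 72.1 − 20 = 52.1
Overrun: 52.1 × $620 = $32,302.00
Total: $31,000.00 + $32,302.00 = $63,302.00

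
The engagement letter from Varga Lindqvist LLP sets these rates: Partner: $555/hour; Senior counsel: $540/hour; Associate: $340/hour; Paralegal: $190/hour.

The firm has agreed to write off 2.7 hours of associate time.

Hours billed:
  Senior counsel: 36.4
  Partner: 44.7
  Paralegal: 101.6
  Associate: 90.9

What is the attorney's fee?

$93,756.50

Partner: 44.7 × $555 = $24,808.50
Senior counsel: 36.4 × $540 = $19,656.00
Associate: 90.9 × $340 = $30,906.00
Paralegal: 101.6 × $190 = $19,304.00
Subtotal: $94,674.50
Write-off: 2.7 × $340 = $918.00
Total: $94,674.50 − $918.00 = $93,756.50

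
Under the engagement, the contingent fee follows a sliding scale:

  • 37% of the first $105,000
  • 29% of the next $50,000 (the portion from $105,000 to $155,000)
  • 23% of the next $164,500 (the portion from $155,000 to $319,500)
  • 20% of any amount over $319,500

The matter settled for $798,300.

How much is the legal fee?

First $105,000 at 37% = $38,850.00
Next $50,000 at 29% = $14,500.00
Next $164,500 at 23% = $37,835.00
Remaining $478,800 at 20% = $95,760.00
Fee: $38,850.00 + $14,500.00 + $37,835.00 + $95,760.00 = $186,945.00

$186,945.00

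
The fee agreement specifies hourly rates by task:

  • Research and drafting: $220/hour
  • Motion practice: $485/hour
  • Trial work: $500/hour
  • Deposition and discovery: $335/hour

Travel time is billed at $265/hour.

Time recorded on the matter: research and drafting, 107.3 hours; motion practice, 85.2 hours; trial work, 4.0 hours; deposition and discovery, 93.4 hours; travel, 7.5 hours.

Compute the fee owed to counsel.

$100,204.50

Research and drafting: 107.3 × $220 = $23,606.00
Motion practice: 85.2 × $485 = $41,322.00
Trial work: 4.0 × $500 = $2,000.00
Deposition and discovery: 93.4 × $335 = $31,289.00
Subtotal: $23,606.00 + $41,322.00 + $2,000.00 + $31,289.00 = $98,217.00
Travel: 7.5 × $265 = $1,987.50
Total: $98,217.00 + $1,987.50 = $100,204.50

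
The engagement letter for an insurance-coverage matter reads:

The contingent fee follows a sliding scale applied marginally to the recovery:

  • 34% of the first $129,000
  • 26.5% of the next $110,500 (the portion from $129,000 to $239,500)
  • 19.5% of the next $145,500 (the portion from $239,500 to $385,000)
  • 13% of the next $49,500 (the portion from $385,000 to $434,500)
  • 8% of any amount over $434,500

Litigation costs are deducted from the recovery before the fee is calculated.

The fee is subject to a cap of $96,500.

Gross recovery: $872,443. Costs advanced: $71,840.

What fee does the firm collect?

Fee base (net of costs): $872,443 − $71,840 = $800,603
First $129,000 at 34% = $43,860.00
Next $110,500 at 26.5% = $29,282.50
Next $145,500 at 19.5% = $28,372.50
Next $49,500 at 13% = $6,435.00
Remaining $366,103 at 8% = $29,288.24
Fee: $43,860.00 + $29,282.50 + $28,372.50 + $6,435.00 + $29,288.24 = $137,238.24
$137,238.24 exceeds the $96,500 cap, so the fee is capped at $96,500.00.

$96,500.00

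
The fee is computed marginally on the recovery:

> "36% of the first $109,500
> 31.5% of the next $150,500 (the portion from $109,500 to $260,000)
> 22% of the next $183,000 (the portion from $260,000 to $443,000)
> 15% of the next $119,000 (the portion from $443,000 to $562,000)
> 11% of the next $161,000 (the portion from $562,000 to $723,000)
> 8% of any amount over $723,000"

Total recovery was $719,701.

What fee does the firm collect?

$162,284.61

First $109,500 at 36% = $39,420.00
Next $150,500 at 31.5% = $47,407.50
Next $183,000 at 22% = $40,260.00
Next $119,000 at 15% = $17,850.00
Remaining $157,701 at 11% = $17,347.11
Fee: $39,420.00 + $47,407.50 + $40,260.00 + $17,850.00 + $17,347.11 = $162,284.61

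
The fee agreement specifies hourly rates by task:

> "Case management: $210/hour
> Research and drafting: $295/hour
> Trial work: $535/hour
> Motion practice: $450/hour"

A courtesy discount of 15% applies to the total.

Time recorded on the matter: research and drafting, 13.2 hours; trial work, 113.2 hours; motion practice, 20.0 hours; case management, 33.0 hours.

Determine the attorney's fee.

Case management: 33.0 × $210 = $6,930.00
Research and drafting: 13.2 × $295 = $3,894.00
Trial work: 113.2 × $535 = $60,562.00
Motion practice: 20.0 × $450 = $9,000.00
Subtotal: $80,386.00
Less 15% discount: −$12,057.90
Total: $80,386.00 − $12,057.90 = $68,328.10

$68,328.10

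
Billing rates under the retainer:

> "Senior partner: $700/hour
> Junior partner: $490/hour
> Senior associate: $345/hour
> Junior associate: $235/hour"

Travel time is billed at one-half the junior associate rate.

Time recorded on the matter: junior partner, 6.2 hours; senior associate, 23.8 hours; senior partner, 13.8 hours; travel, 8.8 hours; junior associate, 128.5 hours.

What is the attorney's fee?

Senior partner: 13.8 × $700 = $9,660.00
Junior partner: 6.2 × $490 = $3,038.00
Senior associate: 23.8 × $345 = $8,211.00
Junior associate: 128.5 × $235 = $30,197.50
Subtotal: $9,660.00 + $3,038.00 + $8,211.00 + $30,197.50 = $51,106.50
Travel: 8.8 × ($235 ÷ 2) = 8.8 × $117.50 = $1,034.00
Total: $51,106.50 + $1,034.00 = $52,140.50

$52,140.50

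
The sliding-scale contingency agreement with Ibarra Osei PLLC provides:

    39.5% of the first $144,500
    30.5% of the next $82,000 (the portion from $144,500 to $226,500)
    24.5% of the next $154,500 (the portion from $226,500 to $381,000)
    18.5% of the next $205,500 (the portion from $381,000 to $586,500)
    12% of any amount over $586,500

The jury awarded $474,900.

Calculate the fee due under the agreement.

First $144,500 at 39.5% = $57,077.50
Next $82,000 at 30.5% = $25,010.00
Next $154,500 at 24.5% = $37,852.50
Remaining $93,900 at 18.5% = $17,371.50
Fee: $57,077.50 + $25,010.00 + $37,852.50 + $17,371.50 = $137,311.50

$137,311.50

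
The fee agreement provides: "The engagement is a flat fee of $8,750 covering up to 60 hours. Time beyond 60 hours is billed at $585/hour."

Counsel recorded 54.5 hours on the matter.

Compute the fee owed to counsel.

$8,750.00

54.5 hours is within the 60-hour scope; only the flat fee applies.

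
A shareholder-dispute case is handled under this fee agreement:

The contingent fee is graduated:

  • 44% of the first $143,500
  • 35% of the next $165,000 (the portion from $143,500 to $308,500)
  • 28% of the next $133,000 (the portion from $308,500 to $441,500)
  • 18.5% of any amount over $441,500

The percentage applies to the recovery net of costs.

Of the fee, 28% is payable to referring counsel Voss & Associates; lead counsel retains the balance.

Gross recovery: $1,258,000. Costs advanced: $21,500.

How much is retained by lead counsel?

$219,747.60

Fee base (net of costs): $1,258,000 − $21,500 = $1,236,500
First $143,500 at 44% = $63,140.00
Next $165,000 at 35% = $57,750.00
Next $133,000 at 28% = $37,240.00
Remaining $795,000 at 18.5% = $147,075.00
Fee: $63,140.00 + $57,750.00 + $37,240.00 + $147,075.00 = $305,205.00
Referral share: 28% of $305,205.00 = $85,457.40; lead counsel retains $305,205.00 − $85,457.40 = $219,747.60.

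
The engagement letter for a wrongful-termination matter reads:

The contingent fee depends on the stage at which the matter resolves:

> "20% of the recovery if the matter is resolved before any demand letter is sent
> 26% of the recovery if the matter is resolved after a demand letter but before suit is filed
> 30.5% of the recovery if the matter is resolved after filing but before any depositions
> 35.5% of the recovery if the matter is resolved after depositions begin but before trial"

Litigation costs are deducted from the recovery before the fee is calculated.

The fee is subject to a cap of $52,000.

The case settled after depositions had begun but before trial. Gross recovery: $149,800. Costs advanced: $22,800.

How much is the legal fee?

$45,085.00

Fee base (net of costs): $149,800 − $22,800 = $127,000
The matter settled after depositions had begun but before trial, so the 35.5% rate applies.
$127,000 × 35.5% = $45,085.00
$45,085.00 is under the $52,000 cap.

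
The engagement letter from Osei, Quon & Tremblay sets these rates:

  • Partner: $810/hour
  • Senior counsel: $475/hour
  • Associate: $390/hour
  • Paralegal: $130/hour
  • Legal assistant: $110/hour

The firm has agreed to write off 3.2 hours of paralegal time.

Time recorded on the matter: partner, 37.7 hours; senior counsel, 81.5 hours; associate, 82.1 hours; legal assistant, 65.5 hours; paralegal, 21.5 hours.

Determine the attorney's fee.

Partner: 37.7 × $810 = $30,537.00
Senior counsel: 81.5 × $475 = $38,712.50
Associate: 82.1 × $390 = $32,019.00
Paralegal: 21.5 × $130 = $2,795.00
Legal assistant: 65.5 × $110 = $7,205.00
Subtotal: $111,268.50
Write-off: 3.2 × $130 = $416.00
Total: $111,268.50 − $416.00 = $110,852.50

$110,852.50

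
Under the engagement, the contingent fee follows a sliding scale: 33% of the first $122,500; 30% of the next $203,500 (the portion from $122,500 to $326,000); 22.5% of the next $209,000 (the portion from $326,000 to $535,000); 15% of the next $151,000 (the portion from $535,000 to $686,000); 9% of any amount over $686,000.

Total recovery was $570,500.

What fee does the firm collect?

First $122,500 at 33% = $40,425.00
Next $203,500 at 30% = $61,050.00
Next $209,000 at 22.5% = $47,025.00
Remaining $35,500 at 15% = $5,325.00
Fee: $40,425.00 + $61,050.00 + $47,025.00 + $5,325.00 = $153,825.00

$153,825.00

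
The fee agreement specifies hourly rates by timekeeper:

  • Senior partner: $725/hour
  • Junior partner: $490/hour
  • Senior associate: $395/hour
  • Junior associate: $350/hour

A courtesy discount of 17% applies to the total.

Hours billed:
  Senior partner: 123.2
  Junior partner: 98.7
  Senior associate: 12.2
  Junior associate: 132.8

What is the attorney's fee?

Senior partner: 123.2 × $725 = $89,320.00
Junior partner: 98.7 × $490 = $48,363.00
Senior associate: 12.2 × $395 = $4,819.00
Junior associate: 132.8 × $350 = $46,480.00
Subtotal: $188,982.00
Less 17% discount: −$32,126.94
Total: $188,982.00 − $32,126.94 = $156,855.06

$156,855.06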